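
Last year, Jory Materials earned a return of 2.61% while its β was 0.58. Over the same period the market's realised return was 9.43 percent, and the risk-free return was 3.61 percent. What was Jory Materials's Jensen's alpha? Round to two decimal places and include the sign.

-4.38%

Market excess return = 9.43% − 3.61% = 5.82%
CAPM benchmark = R_f + β(R_m − R_f) = 3.61% + 0.58 × 5.82% = 6.9856%
α = actual − benchmark = 2.61% − 6.9856% = -4.38%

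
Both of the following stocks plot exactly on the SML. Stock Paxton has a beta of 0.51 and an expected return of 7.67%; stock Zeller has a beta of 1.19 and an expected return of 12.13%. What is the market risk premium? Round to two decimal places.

6.56%

Both satisfy E(R) = R_f + β·MRP, so the slope of the SML is
MRP = (12.13% − 7.67%) / (1.19 − 0.51) = 4.46% / 0.68 = 6.5588%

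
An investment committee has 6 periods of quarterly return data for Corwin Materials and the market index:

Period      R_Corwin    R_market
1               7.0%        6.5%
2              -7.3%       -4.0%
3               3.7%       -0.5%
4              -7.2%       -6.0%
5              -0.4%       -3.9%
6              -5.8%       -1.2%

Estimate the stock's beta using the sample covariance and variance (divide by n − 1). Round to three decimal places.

1.124

Mean R_i = (7.0 − 7.3 + 3.7 − 7.2 − 0.4 − 5.8) / 6 = -1.6667%
Mean R_m = (6.5 − 4.0 − 0.5 − 6.0 − 3.9 − 1.2) / 6 = -1.5167%
Σ(R_i − R̄_i)(R_m − R̄_m) = 109.4033  ⇒  Cov = 109.4033 / 5 = 21.8807
Σ(R_m − R̄_m)² = 97.3483  ⇒  Var(R_m) = 97.3483 / 5 = 19.4697
β = Cov / Var(R_m) = 21.8807 / 19.4697 = 1.1238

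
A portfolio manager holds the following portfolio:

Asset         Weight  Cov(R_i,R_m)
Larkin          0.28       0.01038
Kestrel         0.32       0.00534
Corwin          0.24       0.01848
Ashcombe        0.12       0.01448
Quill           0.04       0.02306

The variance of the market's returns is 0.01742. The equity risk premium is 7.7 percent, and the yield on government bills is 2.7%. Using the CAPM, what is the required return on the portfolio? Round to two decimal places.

β_Larkin = 0.01038 / 0.01742 = 0.5959
β_Kestrel = 0.00534 / 0.01742 = 0.3065
β_Corwin = 0.01848 / 0.01742 = 1.0608
β_Ashcombe = 0.01448 / 0.01742 = 0.8312
β_Quill = 0.02306 / 0.01742 = 1.3238
β_P = Σ w_i β_i = 0.28×0.5959 + 0.32×0.3065 + 0.24×1.0608 + 0.12×0.8312 + 0.04×1.3238 = 0.6722
E(R_P) = R_f + β_P × MRP = 2.7% + 0.6722 × 7.7% = 7.88%

7.88%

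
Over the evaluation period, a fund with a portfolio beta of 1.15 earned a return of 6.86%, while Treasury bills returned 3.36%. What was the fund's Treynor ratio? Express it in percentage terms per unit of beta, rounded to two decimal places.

3.04%

Treynor = (R_P − R_f) / β_P = (6.86% − 3.36%) / 1.1500 = 3.50% / 1.1500 = 3.04%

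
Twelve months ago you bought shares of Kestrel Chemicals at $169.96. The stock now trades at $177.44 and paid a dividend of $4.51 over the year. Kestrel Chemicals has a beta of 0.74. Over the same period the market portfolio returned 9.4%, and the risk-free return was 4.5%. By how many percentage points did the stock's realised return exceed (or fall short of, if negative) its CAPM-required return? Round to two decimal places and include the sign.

Realised HPR = (P1 + D1 − P0) / P0 = (177.44 + 4.51 − 169.96) / 169.96 = 11.99 / 169.96 = 7.0546%
MRP = 9.4% − 4.5% = 4.90%
CAPM required = R_f + β·MRP = 4.5% + 0.74 × 4.9% = 8.1260%
α = realised − required = 7.0546% − 8.1260% = -1.07%

-1.07%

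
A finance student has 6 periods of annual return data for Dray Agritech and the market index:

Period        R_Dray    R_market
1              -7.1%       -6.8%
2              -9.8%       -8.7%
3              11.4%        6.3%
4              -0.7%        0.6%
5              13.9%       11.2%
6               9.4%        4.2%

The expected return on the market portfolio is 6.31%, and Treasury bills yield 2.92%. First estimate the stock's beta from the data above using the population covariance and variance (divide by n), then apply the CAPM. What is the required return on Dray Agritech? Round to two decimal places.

Mean R_i = (-7.1 − 9.8 + 11.4 − 0.7 + 13.9 + 9.4) / 6 = 2.8500%
Mean R_m = (-6.8 − 8.7 + 6.3 + 0.6 + 11.2 + 4.2) / 6 = 1.1333%
Σ(R_i − R̄_i)(R_m − R̄_m) = 380.7200  ⇒  Cov = 380.7200 / 6 = 63.4533
Σ(R_m − R̄_m)² = 297.3533  ⇒  Var(R_m) = 297.3533 / 6 = 49.5589
β = Cov / Var(R_m) = 63.4533 / 49.5589 = 1.2804
MRP = 6.31% − 2.92% = 3.39%
E(R) = R_f + β × MRP = 2.92% + 1.2804 × 3.39% = 7.26%

7.26%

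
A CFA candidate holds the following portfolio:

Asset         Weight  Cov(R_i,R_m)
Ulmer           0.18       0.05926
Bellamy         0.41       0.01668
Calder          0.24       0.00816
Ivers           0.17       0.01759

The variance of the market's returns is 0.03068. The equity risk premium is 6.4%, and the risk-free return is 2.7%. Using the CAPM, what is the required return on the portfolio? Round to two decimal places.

β_Ulmer = 0.05926 / 0.03068 = 1.9316
β_Bellamy = 0.01668 / 0.03068 = 0.5437
β_Calder = 0.00816 / 0.03068 = 0.2660
β_Ivers = 0.01759 / 0.03068 = 0.5733
β_P = Σ w_i β_i = 0.18×1.9316 + 0.41×0.5437 + 0.24×0.2660 + 0.17×0.5733 = 0.7319
E(R_P) = R_f + β_P × MRP = 2.7% + 0.7319 × 6.4% = 7.38%

7.38%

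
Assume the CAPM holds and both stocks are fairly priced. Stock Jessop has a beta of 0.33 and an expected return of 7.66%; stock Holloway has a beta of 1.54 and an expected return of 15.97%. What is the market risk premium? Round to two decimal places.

6.87%

Both satisfy E(R) = R_f + β·MRP, so the slope of the SML is
MRP = (15.97% − 7.66%) / (1.54 − 0.33) = 8.31% / 1.21 = 6.8678%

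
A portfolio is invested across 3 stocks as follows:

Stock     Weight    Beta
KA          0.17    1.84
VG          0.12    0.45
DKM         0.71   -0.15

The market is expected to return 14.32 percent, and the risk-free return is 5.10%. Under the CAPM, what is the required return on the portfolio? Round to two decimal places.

7.50%

β_P = Σ w_i β_i = 0.17×1.84 + 0.12×0.45 + 0.71×-0.15 = 0.2603
MRP = 14.32% − 5.10% = 9.22%
E(R_P) = R_f + β_P × MRP = 5.10% + 0.2603 × 9.22% = 7.50%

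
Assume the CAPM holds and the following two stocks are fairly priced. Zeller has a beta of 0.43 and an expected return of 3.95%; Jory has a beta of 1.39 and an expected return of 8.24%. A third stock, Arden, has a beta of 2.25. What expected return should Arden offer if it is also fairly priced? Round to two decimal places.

12.08%

MRP (SML slope) = (8.24% − 3.95%) / (1.39 − 0.43) = 4.29% / 0.96 = 4.4688%
R_f (intercept) = 3.95% − 0.43 × 4.4688% = 2.0284%
E(R_Arden) = R_f + β × MRP = 2.0284% + 2.25 × 4.4688% = 12.08%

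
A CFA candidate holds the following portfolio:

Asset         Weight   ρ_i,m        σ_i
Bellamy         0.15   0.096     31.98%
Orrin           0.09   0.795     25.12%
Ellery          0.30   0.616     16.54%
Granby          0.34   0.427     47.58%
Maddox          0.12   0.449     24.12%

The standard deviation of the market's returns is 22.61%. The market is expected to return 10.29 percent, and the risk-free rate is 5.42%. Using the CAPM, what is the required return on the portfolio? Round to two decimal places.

β_Bellamy = 0.096 × 31.98% / 22.61% = 0.1358
β_Orrin = 0.795 × 25.12% / 22.61% = 0.8833
β_Ellery = 0.616 × 16.54% / 22.61% = 0.4506
β_Granby = 0.427 × 47.58% / 22.61% = 0.8986
β_Maddox = 0.449 × 24.12% / 22.61% = 0.4790
β_P = Σ w_i β_i = 0.15×0.1358 + 0.09×0.8833 + 0.30×0.4506 + 0.34×0.8986 + 0.12×0.4790 = 0.5981
MRP = 10.29% − 5.42% = 4.87%
E(R_P) = R_f + β_P × MRP = 5.42% + 0.5981 × 4.87% = 8.33%

8.33%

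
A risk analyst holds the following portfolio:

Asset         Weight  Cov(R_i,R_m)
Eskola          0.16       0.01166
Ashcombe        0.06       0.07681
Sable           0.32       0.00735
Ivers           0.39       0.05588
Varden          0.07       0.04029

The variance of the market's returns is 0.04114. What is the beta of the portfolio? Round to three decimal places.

β_Eskola = 0.01166 / 0.04114 = 0.2834
β_Ashcombe = 0.07681 / 0.04114 = 1.8670
β_Sable = 0.00735 / 0.04114 = 0.1787
β_Ivers = 0.05588 / 0.04114 = 1.3583
β_Varden = 0.04029 / 0.04114 = 0.9793
β_P = Σ w_i β_i = 0.16×0.2834 + 0.06×1.8670 + 0.32×0.1787 + 0.39×1.3583 + 0.07×0.9793 = 0.8128

0.813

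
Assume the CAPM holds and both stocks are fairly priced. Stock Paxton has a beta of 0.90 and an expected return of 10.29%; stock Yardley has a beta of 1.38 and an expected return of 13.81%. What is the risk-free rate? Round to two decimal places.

3.69%

Both satisfy E(R) = R_f + β·MRP, so the slope of the SML is
MRP = (13.81% − 10.29%) / (1.38 − 0.90) = 3.52% / 0.48 = 7.3333%
R_f = E(R_Paxton) − β_Paxton·MRP = 10.29% − 0.90 × 7.3333% = 3.6900%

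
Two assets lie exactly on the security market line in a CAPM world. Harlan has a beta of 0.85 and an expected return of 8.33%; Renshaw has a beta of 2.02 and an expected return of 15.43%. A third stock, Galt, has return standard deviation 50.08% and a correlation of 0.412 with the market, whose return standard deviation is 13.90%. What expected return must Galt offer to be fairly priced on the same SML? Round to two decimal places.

12.18%

MRP = (15.43% − 8.33%) / (2.02 − 0.85) = 6.0684%
R_f = 8.33% − 0.85 × 6.0684% = 3.1719%
β_Galt = ρ·σ_i/σ_m = 0.412 × 50.08 / 13.90 = 1.4844
E(R_Galt) = R_f + β × MRP = 3.1719% + 1.4844 × 6.0684% = 12.18%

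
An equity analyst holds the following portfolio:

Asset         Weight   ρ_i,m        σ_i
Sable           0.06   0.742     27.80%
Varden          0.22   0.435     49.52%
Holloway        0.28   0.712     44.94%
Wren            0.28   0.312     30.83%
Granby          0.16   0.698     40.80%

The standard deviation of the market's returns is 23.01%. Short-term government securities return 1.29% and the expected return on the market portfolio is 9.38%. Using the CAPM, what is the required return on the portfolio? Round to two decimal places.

9.09%

β_Sable = 0.742 × 27.80% / 23.01% = 0.8965
β_Varden = 0.435 × 49.52% / 23.01% = 0.9362
β_Holloway = 0.712 × 44.94% / 23.01% = 1.3906
β_Wren = 0.312 × 30.83% / 23.01% = 0.4180
β_Granby = 0.698 × 40.80% / 23.01% = 1.2377
β_P = Σ w_i β_i = 0.06×0.8965 + 0.22×0.9362 + 0.28×1.3906 + 0.28×0.4180 + 0.16×1.2377 = 0.9642
MRP = 9.38% − 1.29% = 8.09%
E(R_P) = R_f + β_P × MRP = 1.29% + 0.9642 × 8.09% = 9.09%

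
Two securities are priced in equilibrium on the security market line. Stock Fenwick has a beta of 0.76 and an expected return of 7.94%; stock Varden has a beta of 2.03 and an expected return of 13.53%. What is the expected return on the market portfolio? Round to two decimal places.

9.00%

Both satisfy E(R) = R_f + β·MRP, so the slope of the SML is
MRP = (13.53% − 7.94%) / (2.03 − 0.76) = 5.59% / 1.27 = 4.4016%
R_f = E(R_Fenwick) − β_Fenwick·MRP = 7.94% − 0.76 × 4.4016% = 4.5948%
E(R_m) = R_f + MRP = 4.5948% + 4.4016% = 9.00%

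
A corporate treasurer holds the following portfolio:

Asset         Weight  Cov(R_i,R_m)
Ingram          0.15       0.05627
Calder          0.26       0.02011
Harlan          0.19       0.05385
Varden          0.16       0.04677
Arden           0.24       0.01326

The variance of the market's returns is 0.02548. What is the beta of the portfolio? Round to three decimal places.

β_Ingram = 0.05627 / 0.02548 = 2.2084
β_Calder = 0.02011 / 0.02548 = 0.7892
β_Harlan = 0.05385 / 0.02548 = 2.1134
β_Varden = 0.04677 / 0.02548 = 1.8356
β_Arden = 0.01326 / 0.02548 = 0.5204
β_P = Σ w_i β_i = 0.15×2.2084 + 0.26×0.7892 + 0.19×2.1134 + 0.16×1.8356 + 0.24×0.5204 = 1.3566

1.357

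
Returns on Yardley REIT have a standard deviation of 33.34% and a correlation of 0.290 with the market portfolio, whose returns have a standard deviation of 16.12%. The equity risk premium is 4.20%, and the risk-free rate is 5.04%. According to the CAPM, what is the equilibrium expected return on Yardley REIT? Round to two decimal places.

7.56%

β = ρ × σ_i / σ_m = 0.290 × 33.34% / 16.12% = 0.5998
E(R) = 5.04% + 0.5998 × 4.20% = 7.56%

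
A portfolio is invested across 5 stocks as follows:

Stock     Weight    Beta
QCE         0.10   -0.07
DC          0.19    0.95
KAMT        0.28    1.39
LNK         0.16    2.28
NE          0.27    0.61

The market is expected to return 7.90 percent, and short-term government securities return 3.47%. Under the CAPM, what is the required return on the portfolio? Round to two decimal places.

β_P = Σ w_i β_i = 0.10×-0.07 + 0.19×0.95 + 0.28×1.39 + 0.16×2.28 + 0.27×0.61 = 1.0922
MRP = 7.90% − 3.47% = 4.43%
E(R_P) = R_f + β_P × MRP = 3.47% + 1.0922 × 4.43% = 8.31%

8.31%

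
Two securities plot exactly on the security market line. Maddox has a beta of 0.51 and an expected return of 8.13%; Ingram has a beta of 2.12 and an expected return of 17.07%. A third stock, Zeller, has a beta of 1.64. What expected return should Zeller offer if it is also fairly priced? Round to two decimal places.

14.40%

MRP (SML slope) = (17.07% − 8.13%) / (2.12 − 0.51) = 8.94% / 1.61 = 5.5528%
R_f (intercept) = 8.13% − 0.51 × 5.5528% = 5.2981%
E(R_Zeller) = R_f + β × MRP = 5.2981% + 1.64 × 5.5528% = 14.40%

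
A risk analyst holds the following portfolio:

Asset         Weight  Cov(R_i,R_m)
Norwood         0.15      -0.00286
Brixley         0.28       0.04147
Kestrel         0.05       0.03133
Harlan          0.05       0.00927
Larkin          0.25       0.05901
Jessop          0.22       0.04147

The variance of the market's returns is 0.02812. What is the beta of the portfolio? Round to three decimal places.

1.319

β_Norwood = -0.00286 / 0.02812 = -0.1017
β_Brixley = 0.04147 / 0.02812 = 1.4748
β_Kestrel = 0.03133 / 0.02812 = 1.1142
β_Harlan = 0.00927 / 0.02812 = 0.3297
β_Larkin = 0.05901 / 0.02812 = 2.0985
β_Jessop = 0.04147 / 0.02812 = 1.4748
β_P = Σ w_i β_i = 0.15×-0.1017 + 0.28×1.4748 + 0.05×1.1142 + 0.05×0.3297 + 0.25×2.0985 + 0.22×1.4748 = 1.3190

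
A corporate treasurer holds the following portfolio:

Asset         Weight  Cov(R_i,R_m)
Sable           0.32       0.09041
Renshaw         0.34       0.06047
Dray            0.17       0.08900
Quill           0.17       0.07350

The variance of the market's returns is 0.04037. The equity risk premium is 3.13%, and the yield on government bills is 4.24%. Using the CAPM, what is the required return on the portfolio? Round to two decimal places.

10.22%

β_Sable = 0.09041 / 0.04037 = 2.2395
β_Renshaw = 0.06047 / 0.04037 = 1.4979
β_Dray = 0.08900 / 0.04037 = 2.2046
β_Quill = 0.07350 / 0.04037 = 1.8207
β_P = Σ w_i β_i = 0.32×2.2395 + 0.34×1.4979 + 0.17×2.2046 + 0.17×1.8207 = 1.9102
E(R_P) = R_f + β_P × MRP = 4.24% + 1.9102 × 3.13% = 10.22%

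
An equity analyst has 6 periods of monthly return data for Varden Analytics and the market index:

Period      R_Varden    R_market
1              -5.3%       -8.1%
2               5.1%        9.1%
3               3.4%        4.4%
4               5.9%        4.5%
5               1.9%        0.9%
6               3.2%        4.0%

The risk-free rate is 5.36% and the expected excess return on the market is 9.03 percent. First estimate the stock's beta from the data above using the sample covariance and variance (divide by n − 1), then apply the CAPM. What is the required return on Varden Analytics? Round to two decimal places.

11.28%

Mean R_i = (-5.3 + 5.1 + 3.4 + 5.9 + 1.9 + 3.2) / 6 = 2.3667%
Mean R_m = (-8.1 + 9.1 + 4.4 + 4.5 + 0.9 + 4.0) / 6 = 2.4667%
Σ(R_i − R̄_i)(R_m − R̄_m) = 110.3333  ⇒  Cov = 110.3333 / 5 = 22.0667
Σ(R_m − R̄_m)² = 168.3333  ⇒  Var(R_m) = 168.3333 / 5 = 33.6667
β = Cov / Var(R_m) = 22.0667 / 33.6667 = 0.6554
E(R) = R_f + β × MRP = 5.36% + 0.6554 × 9.03% = 11.28%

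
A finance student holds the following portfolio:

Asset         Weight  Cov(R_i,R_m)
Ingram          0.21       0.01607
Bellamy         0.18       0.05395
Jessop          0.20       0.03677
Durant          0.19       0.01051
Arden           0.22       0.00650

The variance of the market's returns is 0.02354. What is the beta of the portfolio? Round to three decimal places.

1.014

β_Ingram = 0.01607 / 0.02354 = 0.6827
β_Bellamy = 0.05395 / 0.02354 = 2.2918
β_Jessop = 0.03677 / 0.02354 = 1.5620
β_Durant = 0.01051 / 0.02354 = 0.4465
β_Arden = 0.00650 / 0.02354 = 0.2761
β_P = Σ w_i β_i = 0.21×0.6827 + 0.18×2.2918 + 0.20×1.5620 + 0.19×0.4465 + 0.22×0.2761 = 1.0139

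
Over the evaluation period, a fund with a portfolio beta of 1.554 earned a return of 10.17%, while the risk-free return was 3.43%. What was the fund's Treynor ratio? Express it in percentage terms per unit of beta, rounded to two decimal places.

Treynor = (R_P − R_f) / β_P = (10.17% − 3.43%) / 1.5540 = 6.74% / 1.5540 = 4.34%

4.34%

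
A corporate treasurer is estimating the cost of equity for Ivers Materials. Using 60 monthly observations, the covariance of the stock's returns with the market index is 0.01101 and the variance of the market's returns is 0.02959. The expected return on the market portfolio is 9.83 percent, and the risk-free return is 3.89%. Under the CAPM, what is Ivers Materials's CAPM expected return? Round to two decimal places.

6.10%

β = Cov(R_i, R_m) / Var(R_m) = 0.01101 / 0.02959 = 0.3721
MRP = 9.83% − 3.89% = 5.94%
E(R) = R_f + β × MRP = 3.89% + 0.3721 × 5.94% = 6.10%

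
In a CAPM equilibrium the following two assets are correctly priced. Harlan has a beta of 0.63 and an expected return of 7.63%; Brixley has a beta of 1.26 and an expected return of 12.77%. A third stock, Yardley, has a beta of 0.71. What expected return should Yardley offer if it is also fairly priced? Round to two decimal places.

MRP (SML slope) = (12.77% − 7.63%) / (1.26 − 0.63) = 5.14% / 0.63 = 8.1587%
R_f (intercept) = 7.63% − 0.63 × 8.1587% = 2.4900%
E(R_Yardley) = R_f + β × MRP = 2.4900% + 0.71 × 8.1587% = 8.28%

8.28%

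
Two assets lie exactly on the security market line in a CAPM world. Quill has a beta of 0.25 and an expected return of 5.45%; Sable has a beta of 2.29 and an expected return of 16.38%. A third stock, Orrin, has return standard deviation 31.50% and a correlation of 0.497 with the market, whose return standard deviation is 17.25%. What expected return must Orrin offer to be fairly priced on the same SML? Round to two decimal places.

MRP = (16.38% − 5.45%) / (2.29 − 0.25) = 5.3578%
R_f = 5.45% − 0.25 × 5.3578% = 4.1106%
β_Orrin = ρ·σ_i/σ_m = 0.497 × 31.50 / 17.25 = 0.9076
E(R_Orrin) = R_f + β × MRP = 4.1106% + 0.9076 × 5.3578% = 8.97%

8.97%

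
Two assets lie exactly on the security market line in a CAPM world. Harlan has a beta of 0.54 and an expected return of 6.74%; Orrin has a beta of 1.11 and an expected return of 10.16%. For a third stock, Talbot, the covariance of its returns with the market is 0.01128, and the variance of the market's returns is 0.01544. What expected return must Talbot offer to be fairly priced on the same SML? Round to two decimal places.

MRP = (10.16% − 6.74%) / (1.11 − 0.54) = 6.0000%
R_f = 6.74% − 0.54 × 6.0000% = 3.5000%
β_Talbot = Cov / Var(R_m) = 0.01128 / 0.01544 = 0.7306
E(R_Talbot) = R_f + β × MRP = 3.5000% + 0.7306 × 6.0000% = 7.88%

7.88%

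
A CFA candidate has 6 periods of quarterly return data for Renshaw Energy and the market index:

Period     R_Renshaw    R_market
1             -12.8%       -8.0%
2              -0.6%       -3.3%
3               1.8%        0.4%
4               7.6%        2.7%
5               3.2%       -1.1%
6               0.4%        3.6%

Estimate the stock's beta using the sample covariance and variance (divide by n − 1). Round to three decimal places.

Mean R_i = (-12.8 − 0.6 + 1.8 + 7.6 + 3.2 + 0.4) / 6 = -0.0667%
Mean R_m = (-8.0 − 3.3 + 0.4 + 2.7 − 1.1 + 3.6) / 6 = -0.9500%
Σ(R_i − R̄_i)(R_m − R̄_m) = 123.1600  ⇒  Cov = 123.1600 / 5 = 24.6320
Σ(R_m − R̄_m)² = 91.0950  ⇒  Var(R_m) = 91.0950 / 5 = 18.2190
β = Cov / Var(R_m) = 24.6320 / 18.2190 = 1.3520

1.352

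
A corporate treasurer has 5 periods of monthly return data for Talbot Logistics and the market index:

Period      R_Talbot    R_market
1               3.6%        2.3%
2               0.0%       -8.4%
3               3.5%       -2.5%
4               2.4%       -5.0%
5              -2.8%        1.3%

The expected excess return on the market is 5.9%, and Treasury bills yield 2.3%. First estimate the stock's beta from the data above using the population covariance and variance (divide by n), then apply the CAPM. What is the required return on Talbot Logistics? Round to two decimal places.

Mean R_i = (3.6 + 0.0 + 3.5 + 2.4 − 2.8) / 5 = 1.3400%
Mean R_m = (2.3 − 8.4 − 2.5 − 5.0 + 1.3) / 5 = -2.4600%
Σ(R_i − R̄_i)(R_m − R̄_m) = 0.3720  ⇒  Cov = 0.3720 / 5 = 0.0744
Σ(R_m − R̄_m)² = 78.5320  ⇒  Var(R_m) = 78.5320 / 5 = 15.7064
β = Cov / Var(R_m) = 0.0744 / 15.7064 = 0.0047
E(R) = R_f + β × MRP = 2.3% + 0.0047 × 5.9% = 2.33%

2.33%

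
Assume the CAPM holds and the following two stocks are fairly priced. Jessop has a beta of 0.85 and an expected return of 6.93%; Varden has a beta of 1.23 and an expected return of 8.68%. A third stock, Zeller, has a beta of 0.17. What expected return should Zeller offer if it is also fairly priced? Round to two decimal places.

MRP (SML slope) = (8.68% − 6.93%) / (1.23 − 0.85) = 1.75% / 0.38 = 4.6053%
R_f (intercept) = 6.93% − 0.85 × 4.6053% = 3.0155%
E(R_Zeller) = R_f + β × MRP = 3.0155% + 0.17 × 4.6053% = 3.80%

3.80%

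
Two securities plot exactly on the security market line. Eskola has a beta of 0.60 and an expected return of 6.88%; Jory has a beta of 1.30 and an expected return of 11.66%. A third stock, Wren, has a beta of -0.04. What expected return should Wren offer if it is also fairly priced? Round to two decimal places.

MRP (SML slope) = (11.66% − 6.88%) / (1.30 − 0.60) = 4.78% / 0.70 = 6.8286%
R_f (intercept) = 6.88% − 0.60 × 6.8286% = 2.7828%
E(R_Wren) = R_f + β × MRP = 2.7828% + -0.04 × 6.8286% = 2.51%

2.51%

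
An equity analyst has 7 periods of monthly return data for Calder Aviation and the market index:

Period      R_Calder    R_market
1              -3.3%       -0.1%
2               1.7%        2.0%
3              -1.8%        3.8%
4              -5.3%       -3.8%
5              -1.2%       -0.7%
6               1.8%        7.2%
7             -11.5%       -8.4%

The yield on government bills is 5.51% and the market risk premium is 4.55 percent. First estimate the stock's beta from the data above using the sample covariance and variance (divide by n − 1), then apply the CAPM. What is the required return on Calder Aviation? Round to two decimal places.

9.23%

Mean R_i = (-3.3 + 1.7 − 1.8 − 5.3 − 1.2 + 1.8 − 11.5) / 7 = -2.8000%
Mean R_m = (-0.1 + 2.0 + 3.8 − 3.8 − 0.7 + 7.2 − 8.4) / 7 = 0.0000%
Σ(R_i − R̄_i)(R_m − R̄_m) = 127.4300  ⇒  Cov = 127.4300 / 6 = 21.2383
Σ(R_m − R̄_m)² = 155.7800  ⇒  Var(R_m) = 155.7800 / 6 = 25.9633
β = Cov / Var(R_m) = 21.2383 / 25.9633 = 0.8180
E(R) = R_f + β × MRP = 5.51% + 0.8180 × 4.55% = 9.23%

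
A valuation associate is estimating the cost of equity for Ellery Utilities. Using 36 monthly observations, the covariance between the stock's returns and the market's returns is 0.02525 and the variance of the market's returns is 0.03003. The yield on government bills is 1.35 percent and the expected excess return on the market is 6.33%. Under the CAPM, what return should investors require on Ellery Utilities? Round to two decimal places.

β = Cov(R_i, R_m) / Var(R_m) = 0.02525 / 0.03003 = 0.8408
E(R) = R_f + β × MRP = 1.35% + 0.8408 × 6.33% = 6.67%

6.67%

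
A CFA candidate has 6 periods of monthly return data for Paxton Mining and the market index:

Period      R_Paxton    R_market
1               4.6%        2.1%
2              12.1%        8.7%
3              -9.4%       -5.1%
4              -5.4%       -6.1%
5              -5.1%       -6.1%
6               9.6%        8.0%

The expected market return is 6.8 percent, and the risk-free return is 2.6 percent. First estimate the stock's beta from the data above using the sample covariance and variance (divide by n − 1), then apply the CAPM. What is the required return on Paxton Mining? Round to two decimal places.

Mean R_i = (4.6 + 12.1 − 9.4 − 5.4 − 5.1 + 9.6) / 6 = 1.0667%
Mean R_m = (2.1 + 8.7 − 5.1 − 6.1 − 6.1 + 8.0) / 6 = 0.2500%
Σ(R_i − R̄_i)(R_m − R̄_m) = 302.1200  ⇒  Cov = 302.1200 / 5 = 60.4240
Σ(R_m − R̄_m)² = 244.1550  ⇒  Var(R_m) = 244.1550 / 5 = 48.8310
β = Cov / Var(R_m) = 60.4240 / 48.8310 = 1.2374
MRP = 6.8% − 2.6% = 4.20%
E(R) = R_f + β × MRP = 2.6% + 1.2374 × 4.2% = 7.80%

7.80%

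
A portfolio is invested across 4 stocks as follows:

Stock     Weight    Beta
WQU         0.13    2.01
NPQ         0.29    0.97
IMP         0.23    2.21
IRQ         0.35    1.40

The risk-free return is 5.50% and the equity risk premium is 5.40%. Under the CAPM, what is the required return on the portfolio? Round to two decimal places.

13.82%

β_P = Σ w_i β_i = 0.13×2.01 + 0.29×0.97 + 0.23×2.21 + 0.35×1.40 = 1.5409
E(R_P) = R_f + β_P × MRP = 5.50% + 1.5409 × 5.40% = 13.82%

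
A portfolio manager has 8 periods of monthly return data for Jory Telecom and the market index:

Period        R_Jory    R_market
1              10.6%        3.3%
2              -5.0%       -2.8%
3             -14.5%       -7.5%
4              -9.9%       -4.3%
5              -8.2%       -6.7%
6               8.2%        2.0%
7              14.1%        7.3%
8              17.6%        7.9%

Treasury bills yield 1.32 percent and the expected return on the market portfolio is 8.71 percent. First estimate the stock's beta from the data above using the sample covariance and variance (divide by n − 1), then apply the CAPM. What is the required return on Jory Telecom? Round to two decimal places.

Mean R_i = (10.6 − 5.0 − 14.5 − 9.9 − 8.2 + 8.2 + 14.1 + 17.6) / 8 = 1.6125%
Mean R_m = (3.3 − 2.8 − 7.5 − 4.3 − 6.7 + 2.0 + 7.3 + 7.9) / 8 = -0.1000%
Σ(R_i − R̄_i)(R_m − R̄_m) = 514.9000  ⇒  Cov = 514.9000 / 7 = 73.5571
Σ(R_m − R̄_m)² = 257.9800  ⇒  Var(R_m) = 257.9800 / 7 = 36.8543
β = Cov / Var(R_m) = 73.5571 / 36.8543 = 1.9959
MRP = 8.71% − 1.32% = 7.39%
E(R) = R_f + β × MRP = 1.32% + 1.9959 × 7.39% = 16.07%

16.07%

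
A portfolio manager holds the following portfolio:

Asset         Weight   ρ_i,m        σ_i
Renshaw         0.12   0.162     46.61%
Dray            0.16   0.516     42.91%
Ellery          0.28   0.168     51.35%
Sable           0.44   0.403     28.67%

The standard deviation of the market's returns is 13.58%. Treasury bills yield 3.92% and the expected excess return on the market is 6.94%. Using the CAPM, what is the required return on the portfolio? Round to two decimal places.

β_Renshaw = 0.162 × 46.61% / 13.58% = 0.5560
β_Dray = 0.516 × 42.91% / 13.58% = 1.6305
β_Ellery = 0.168 × 51.35% / 13.58% = 0.6353
β_Sable = 0.403 × 28.67% / 13.58% = 0.8508
β_P = Σ w_i β_i = 0.12×0.5560 + 0.16×1.6305 + 0.28×0.6353 + 0.44×0.8508 = 0.8798
E(R_P) = R_f + β_P × MRP = 3.92% + 0.8798 × 6.94% = 10.03%

10.03%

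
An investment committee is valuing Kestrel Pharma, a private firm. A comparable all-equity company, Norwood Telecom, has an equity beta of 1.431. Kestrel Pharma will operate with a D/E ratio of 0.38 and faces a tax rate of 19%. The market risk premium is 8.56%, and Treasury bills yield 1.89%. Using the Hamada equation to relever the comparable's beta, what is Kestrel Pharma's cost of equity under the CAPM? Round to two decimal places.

β_L = β_U × [1 + (1 − t)(D/E)] = 1.431 × [1 + (1 − 0.19) × 0.38]
    = 1.431 × [1 + 0.81 × 0.38] = 1.431 × 1.3078 = 1.8715
E(R) = R_f + β_L × MRP = 1.89% + 1.8715 × 8.56% = 17.91%

17.91%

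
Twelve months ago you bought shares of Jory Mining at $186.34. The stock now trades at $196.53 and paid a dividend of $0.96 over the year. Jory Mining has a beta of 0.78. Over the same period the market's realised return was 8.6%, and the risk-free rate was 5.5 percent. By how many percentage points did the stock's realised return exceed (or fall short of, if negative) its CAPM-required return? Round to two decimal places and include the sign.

-1.93%

Realised HPR = (P1 + D1 − P0) / P0 = (196.53 + 0.96 − 186.34) / 186.34 = 11.15 / 186.34 = 5.9837%
MRP = 8.6% − 5.5% = 3.10%
CAPM required = R_f + β·MRP = 5.5% + 0.78 × 3.1% = 7.9180%
α = realised − required = 5.9837% − 7.9180% = -1.93%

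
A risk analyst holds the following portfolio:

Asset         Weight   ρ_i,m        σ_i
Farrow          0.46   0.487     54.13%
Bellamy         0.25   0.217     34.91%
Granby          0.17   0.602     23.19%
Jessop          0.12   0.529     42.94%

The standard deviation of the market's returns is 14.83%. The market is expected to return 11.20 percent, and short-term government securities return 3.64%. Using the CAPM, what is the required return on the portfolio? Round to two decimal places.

β_Farrow = 0.487 × 54.13% / 14.83% = 1.7776
β_Bellamy = 0.217 × 34.91% / 14.83% = 0.5108
β_Granby = 0.602 × 23.19% / 14.83% = 0.9414
β_Jessop = 0.529 × 42.94% / 14.83% = 1.5317
β_P = Σ w_i β_i = 0.46×1.7776 + 0.25×0.5108 + 0.17×0.9414 + 0.12×1.5317 = 1.2892
MRP = 11.20% − 3.64% = 7.56%
E(R_P) = R_f + β_P × MRP = 3.64% + 1.2892 × 7.56% = 13.39%

13.39%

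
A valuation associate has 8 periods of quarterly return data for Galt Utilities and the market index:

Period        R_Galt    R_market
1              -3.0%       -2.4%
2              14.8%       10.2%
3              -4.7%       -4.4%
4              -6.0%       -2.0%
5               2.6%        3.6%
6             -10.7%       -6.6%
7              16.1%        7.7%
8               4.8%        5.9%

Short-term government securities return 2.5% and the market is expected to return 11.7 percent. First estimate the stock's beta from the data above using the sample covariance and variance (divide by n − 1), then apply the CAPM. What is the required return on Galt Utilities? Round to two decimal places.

Mean R_i = (-3.0 + 14.8 − 4.7 − 6.0 + 2.6 − 10.7 + 16.1 + 4.8) / 8 = 1.7375%
Mean R_m = (-2.4 + 10.2 − 4.4 − 2.0 + 3.6 − 6.6 + 7.7 + 5.9) / 8 = 1.5000%
Σ(R_i − R̄_i)(R_m − R̄_m) = 402.2600  ⇒  Cov = 402.2600 / 7 = 57.4657
Σ(R_m − R̄_m)² = 265.7800  ⇒  Var(R_m) = 265.7800 / 7 = 37.9686
β = Cov / Var(R_m) = 57.4657 / 37.9686 = 1.5135
MRP = 11.7% − 2.5% = 9.20%
E(R) = R_f + β × MRP = 2.5% + 1.5135 × 9.2% = 16.42%

16.42%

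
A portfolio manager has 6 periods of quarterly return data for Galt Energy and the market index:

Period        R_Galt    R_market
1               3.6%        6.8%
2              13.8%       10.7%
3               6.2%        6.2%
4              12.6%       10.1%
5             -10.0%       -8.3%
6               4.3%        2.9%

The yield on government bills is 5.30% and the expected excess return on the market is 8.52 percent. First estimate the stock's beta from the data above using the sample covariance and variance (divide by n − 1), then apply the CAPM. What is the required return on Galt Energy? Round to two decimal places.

15.39%

Mean R_i = (3.6 + 13.8 + 6.2 + 12.6 − 10.0 + 4.3) / 6 = 5.0833%
Mean R_m = (6.8 + 10.7 + 6.2 + 10.1 − 8.3 + 2.9) / 6 = 4.7333%
Σ(R_i − R̄_i)(R_m − R̄_m) = 288.9433  ⇒  Cov = 288.9433 / 5 = 57.7887
Σ(R_m − R̄_m)² = 244.0533  ⇒  Var(R_m) = 244.0533 / 5 = 48.8107
β = Cov / Var(R_m) = 57.7887 / 48.8107 = 1.1839
E(R) = R_f + β × MRP = 5.30% + 1.1839 × 8.52% = 15.39%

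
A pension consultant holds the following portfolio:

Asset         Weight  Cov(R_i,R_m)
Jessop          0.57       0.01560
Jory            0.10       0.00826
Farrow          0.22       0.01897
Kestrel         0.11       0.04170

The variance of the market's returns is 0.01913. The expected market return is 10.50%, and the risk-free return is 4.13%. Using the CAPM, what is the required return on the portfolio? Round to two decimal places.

β_Jessop = 0.01560 / 0.01913 = 0.8155
β_Jory = 0.00826 / 0.01913 = 0.4318
β_Farrow = 0.01897 / 0.01913 = 0.9916
β_Kestrel = 0.04170 / 0.01913 = 2.1798
β_P = Σ w_i β_i = 0.57×0.8155 + 0.10×0.4318 + 0.22×0.9916 + 0.11×2.1798 = 0.9659
MRP = 10.50% − 4.13% = 6.37%
E(R_P) = R_f + β_P × MRP = 4.13% + 0.9659 × 6.37% = 10.28%

10.28%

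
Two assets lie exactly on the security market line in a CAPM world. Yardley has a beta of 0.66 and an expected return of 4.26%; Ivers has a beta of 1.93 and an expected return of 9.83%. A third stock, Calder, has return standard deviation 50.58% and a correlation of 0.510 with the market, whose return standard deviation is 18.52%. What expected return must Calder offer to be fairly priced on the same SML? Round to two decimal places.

7.47%

MRP = (9.83% − 4.26%) / (1.93 − 0.66) = 4.3858%
R_f = 4.26% − 0.66 × 4.3858% = 1.3654%
β_Calder = ρ·σ_i/σ_m = 0.510 × 50.58 / 18.52 = 1.3929
E(R_Calder) = R_f + β × MRP = 1.3654% + 1.3929 × 4.3858% = 7.47%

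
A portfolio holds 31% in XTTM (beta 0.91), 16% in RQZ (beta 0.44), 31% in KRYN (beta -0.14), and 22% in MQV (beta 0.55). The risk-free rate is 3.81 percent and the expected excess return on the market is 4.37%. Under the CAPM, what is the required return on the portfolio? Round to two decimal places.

5.69%

β_P = Σ w_i β_i = 0.31×0.91 + 0.16×0.44 + 0.31×-0.14 + 0.22×0.55 = 0.4301
E(R_P) = R_f + β_P × MRP = 3.81% + 0.4301 × 4.37% = 5.69%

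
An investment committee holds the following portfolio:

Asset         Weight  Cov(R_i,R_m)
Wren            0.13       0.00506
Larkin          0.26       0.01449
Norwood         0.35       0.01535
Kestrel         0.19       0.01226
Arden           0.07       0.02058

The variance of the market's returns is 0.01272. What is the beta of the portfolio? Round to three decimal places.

β_Wren = 0.00506 / 0.01272 = 0.3978
β_Larkin = 0.01449 / 0.01272 = 1.1392
β_Norwood = 0.01535 / 0.01272 = 1.2068
β_Kestrel = 0.01226 / 0.01272 = 0.9638
β_Arden = 0.02058 / 0.01272 = 1.6179
β_P = Σ w_i β_i = 0.13×0.3978 + 0.26×1.1392 + 0.35×1.2068 + 0.19×0.9638 + 0.07×1.6179 = 1.0667

1.067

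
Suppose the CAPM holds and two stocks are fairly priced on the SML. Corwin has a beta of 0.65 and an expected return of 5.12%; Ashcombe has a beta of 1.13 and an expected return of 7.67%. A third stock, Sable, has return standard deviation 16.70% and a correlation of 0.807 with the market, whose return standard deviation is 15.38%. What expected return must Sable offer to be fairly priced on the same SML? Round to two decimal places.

6.32%

MRP = (7.67% − 5.12%) / (1.13 − 0.65) = 5.3125%
R_f = 5.12% − 0.65 × 5.3125% = 1.6669%
β_Sable = ρ·σ_i/σ_m = 0.807 × 16.70 / 15.38 = 0.8763
E(R_Sable) = R_f + β × MRP = 1.6669% + 0.8763 × 5.3125% = 6.32%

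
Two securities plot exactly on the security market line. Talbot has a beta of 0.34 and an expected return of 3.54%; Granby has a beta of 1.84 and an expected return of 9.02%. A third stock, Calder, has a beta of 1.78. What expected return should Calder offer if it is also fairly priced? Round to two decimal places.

MRP (SML slope) = (9.02% − 3.54%) / (1.84 − 0.34) = 5.48% / 1.50 = 3.6533%
R_f (intercept) = 3.54% − 0.34 × 3.6533% = 2.2979%
E(R_Calder) = R_f + β × MRP = 2.2979% + 1.78 × 3.6533% = 8.80%

8.80%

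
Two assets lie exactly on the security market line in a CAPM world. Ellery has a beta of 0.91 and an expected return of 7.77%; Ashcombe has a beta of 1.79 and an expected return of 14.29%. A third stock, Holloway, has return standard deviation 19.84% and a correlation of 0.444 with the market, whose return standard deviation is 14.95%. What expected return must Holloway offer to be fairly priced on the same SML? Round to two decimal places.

MRP = (14.29% − 7.77%) / (1.79 − 0.91) = 7.4091%
R_f = 7.77% − 0.91 × 7.4091% = 1.0277%
β_Holloway = ρ·σ_i/σ_m = 0.444 × 19.84 / 14.95 = 0.5892
E(R_Holloway) = R_f + β × MRP = 1.0277% + 0.5892 × 7.4091% = 5.39%

5.39%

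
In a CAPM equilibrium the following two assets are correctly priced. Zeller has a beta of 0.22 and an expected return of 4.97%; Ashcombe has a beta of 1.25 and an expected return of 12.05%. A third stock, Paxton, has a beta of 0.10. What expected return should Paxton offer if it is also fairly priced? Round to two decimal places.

MRP (SML slope) = (12.05% − 4.97%) / (1.25 − 0.22) = 7.08% / 1.03 = 6.8738%
R_f (intercept) = 4.97% − 0.22 × 6.8738% = 3.4578%
E(R_Paxton) = R_f + β × MRP = 3.4578% + 0.10 × 6.8738% = 4.15%

4.15%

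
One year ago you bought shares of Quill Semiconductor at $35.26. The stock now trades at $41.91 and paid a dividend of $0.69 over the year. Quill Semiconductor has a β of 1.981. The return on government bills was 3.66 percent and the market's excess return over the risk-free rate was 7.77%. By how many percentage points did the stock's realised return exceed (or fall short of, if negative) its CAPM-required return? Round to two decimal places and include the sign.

+1.76%

Realised HPR = (P1 + D1 − P0) / P0 = (41.91 + 0.69 − 35.26) / 35.26 = 7.34 / 35.26 = 20.8168%
CAPM required = R_f + β·MRP = 3.66% + 1.981 × 7.77% = 19.05237%
α = realised − required = 20.8168% − 19.05237% = +1.76%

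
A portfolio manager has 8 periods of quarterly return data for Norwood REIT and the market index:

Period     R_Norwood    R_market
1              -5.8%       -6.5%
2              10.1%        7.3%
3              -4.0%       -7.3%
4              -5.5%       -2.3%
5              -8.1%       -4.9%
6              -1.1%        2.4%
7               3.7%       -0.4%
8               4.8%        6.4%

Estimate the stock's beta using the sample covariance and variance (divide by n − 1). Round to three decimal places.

0.974

Mean R_i = (-5.8 + 10.1 − 4.0 − 5.5 − 8.1 − 1.1 + 3.7 + 4.8) / 8 = -0.7375%
Mean R_m = (-6.5 + 7.3 − 7.3 − 2.3 − 4.9 + 2.4 − 0.4 + 6.4) / 8 = -0.6625%
Σ(R_i − R̄_i)(R_m − R̄_m) = 215.6613  ⇒  Cov = 215.6613 / 7 = 30.8088
Σ(R_m − R̄_m)² = 221.4988  ⇒  Var(R_m) = 221.4988 / 7 = 31.6427
β = Cov / Var(R_m) = 30.8088 / 31.6427 = 0.9736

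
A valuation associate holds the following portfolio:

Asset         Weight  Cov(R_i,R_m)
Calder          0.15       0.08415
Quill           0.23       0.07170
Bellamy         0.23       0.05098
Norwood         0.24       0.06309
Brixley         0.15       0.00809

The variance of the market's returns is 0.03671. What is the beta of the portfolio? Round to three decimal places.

β_Calder = 0.08415 / 0.03671 = 2.2923
β_Quill = 0.07170 / 0.03671 = 1.9531
β_Bellamy = 0.05098 / 0.03671 = 1.3887
β_Norwood = 0.06309 / 0.03671 = 1.7186
β_Brixley = 0.00809 / 0.03671 = 0.2204
β_P = Σ w_i β_i = 0.15×2.2923 + 0.23×1.9531 + 0.23×1.3887 + 0.24×1.7186 + 0.15×0.2204 = 1.5580

1.558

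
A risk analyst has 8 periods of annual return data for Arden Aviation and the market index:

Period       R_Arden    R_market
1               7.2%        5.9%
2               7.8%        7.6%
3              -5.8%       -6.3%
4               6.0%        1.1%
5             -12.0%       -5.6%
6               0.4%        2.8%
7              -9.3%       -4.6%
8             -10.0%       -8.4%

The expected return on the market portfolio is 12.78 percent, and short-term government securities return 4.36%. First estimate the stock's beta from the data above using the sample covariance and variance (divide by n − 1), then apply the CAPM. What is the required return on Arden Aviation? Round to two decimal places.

15.00%

Mean R_i = (7.2 + 7.8 − 5.8 + 6.0 − 12.0 + 0.4 − 9.3 − 10.0) / 8 = -1.9625%
Mean R_m = (5.9 + 7.6 − 6.3 + 1.1 − 5.6 + 2.8 − 4.6 − 8.4) / 8 = -0.9375%
Σ(R_i − R̄_i)(R_m − R̄_m) = 325.2813  ⇒  Cov = 325.2813 / 7 = 46.4688
Σ(R_m − R̄_m)² = 257.3588  ⇒  Var(R_m) = 257.3588 / 7 = 36.7655
β = Cov / Var(R_m) = 46.4688 / 36.7655 = 1.2639
MRP = 12.78% − 4.36% = 8.42%
E(R) = R_f + β × MRP = 4.36% + 1.2639 × 8.42% = 15.00%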